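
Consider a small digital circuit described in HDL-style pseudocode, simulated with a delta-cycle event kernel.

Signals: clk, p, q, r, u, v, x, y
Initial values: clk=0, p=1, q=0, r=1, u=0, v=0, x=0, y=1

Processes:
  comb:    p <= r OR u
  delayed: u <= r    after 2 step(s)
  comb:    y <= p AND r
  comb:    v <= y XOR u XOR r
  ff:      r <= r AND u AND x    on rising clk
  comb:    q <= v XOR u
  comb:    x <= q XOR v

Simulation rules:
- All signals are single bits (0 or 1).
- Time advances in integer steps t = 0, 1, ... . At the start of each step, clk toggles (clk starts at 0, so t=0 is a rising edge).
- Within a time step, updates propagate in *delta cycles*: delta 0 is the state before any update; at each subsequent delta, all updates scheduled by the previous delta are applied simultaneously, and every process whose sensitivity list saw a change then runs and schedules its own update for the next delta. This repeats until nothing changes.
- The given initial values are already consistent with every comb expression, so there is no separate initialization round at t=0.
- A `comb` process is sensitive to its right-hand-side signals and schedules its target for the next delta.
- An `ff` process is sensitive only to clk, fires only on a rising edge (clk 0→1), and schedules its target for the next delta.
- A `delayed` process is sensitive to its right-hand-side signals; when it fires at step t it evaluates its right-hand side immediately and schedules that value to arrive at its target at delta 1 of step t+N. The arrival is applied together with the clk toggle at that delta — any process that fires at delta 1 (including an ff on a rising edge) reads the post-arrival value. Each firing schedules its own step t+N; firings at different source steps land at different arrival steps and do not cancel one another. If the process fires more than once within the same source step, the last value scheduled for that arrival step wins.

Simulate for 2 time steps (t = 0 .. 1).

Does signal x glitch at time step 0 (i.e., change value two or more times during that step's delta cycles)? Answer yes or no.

t=0 Δ0: u=0 x=0 r=1 y=1 p=1 clk=0 v=0 q=0
  Δ1: clk:0→1
  Δ2: r:1→0
  Δ3: y:1→0, p:1→0, v:0→1
  Δ4: x:0→1, v:1→0, q:0→1
  Δ5: q:1→0
  Δ6: x:1→0
  (6Δ to stable)
t=1 Δ0: u=0 x=0 r=0 y=0 p=0 clk=1 v=0 q=0
  Δ1: clk:1→0
  (1Δ to stable)

yes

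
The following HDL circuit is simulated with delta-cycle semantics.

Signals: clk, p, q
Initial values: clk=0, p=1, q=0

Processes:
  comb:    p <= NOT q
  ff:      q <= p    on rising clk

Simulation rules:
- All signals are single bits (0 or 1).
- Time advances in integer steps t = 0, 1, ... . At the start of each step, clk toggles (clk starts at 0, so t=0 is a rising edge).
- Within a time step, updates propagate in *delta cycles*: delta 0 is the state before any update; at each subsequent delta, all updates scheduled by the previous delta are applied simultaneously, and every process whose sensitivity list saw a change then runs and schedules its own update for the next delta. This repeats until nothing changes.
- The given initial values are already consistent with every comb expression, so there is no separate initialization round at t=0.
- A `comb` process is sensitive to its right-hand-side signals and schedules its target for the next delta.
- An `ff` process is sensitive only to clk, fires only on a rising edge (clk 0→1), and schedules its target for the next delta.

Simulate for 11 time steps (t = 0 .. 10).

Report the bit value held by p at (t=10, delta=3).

t=0 Δ0: clk=0 q=0 p=1
  Δ1: clk:0→1
  Δ2: q:0→1
  Δ3: p:1→0
  (3Δ to stable)
t=1 Δ0: clk=1 q=1 p=0
  Δ1: clk:1→0
  (1Δ to stable)
t=2 Δ0: clk=0 q=1 p=0
  Δ1: clk:0→1
  Δ2: q:1→0
  Δ3: p:0→1
  (3Δ to stable)
t=3 Δ0: clk=1 q=0 p=1
  Δ1: clk:1→0
  (1Δ to stable)
t=4 Δ0: clk=0 q=0 p=1
  Δ1: clk:0→1
  Δ2: q:0→1
  Δ3: p:1→0
  (3Δ to stable)
t=5 Δ0: clk=1 q=1 p=0
  Δ1: clk:1→0
  (1Δ to stable)
t=6 Δ0: clk=0 q=1 p=0
  Δ1: clk:0→1
  Δ2: q:1→0
  Δ3: p:0→1
  (3Δ to stable)
t=7 Δ0: clk=1 q=0 p=1
  Δ1: clk:1→0
  (1Δ to stable)
t=8 Δ0: clk=0 q=0 p=1
  Δ1: clk:0→1
  Δ2: q:0→1
  Δ3: p:1→0
  (3Δ to stable)
t=9 Δ0: clk=1 q=1 p=0
  Δ1: clk:1→0
  (1Δ to stable)
t=10 Δ0: clk=0 q=1 p=0
  Δ1: clk:0→1
  Δ2: q:1→0
  Δ3: p:0→1
  (3Δ to stable)

1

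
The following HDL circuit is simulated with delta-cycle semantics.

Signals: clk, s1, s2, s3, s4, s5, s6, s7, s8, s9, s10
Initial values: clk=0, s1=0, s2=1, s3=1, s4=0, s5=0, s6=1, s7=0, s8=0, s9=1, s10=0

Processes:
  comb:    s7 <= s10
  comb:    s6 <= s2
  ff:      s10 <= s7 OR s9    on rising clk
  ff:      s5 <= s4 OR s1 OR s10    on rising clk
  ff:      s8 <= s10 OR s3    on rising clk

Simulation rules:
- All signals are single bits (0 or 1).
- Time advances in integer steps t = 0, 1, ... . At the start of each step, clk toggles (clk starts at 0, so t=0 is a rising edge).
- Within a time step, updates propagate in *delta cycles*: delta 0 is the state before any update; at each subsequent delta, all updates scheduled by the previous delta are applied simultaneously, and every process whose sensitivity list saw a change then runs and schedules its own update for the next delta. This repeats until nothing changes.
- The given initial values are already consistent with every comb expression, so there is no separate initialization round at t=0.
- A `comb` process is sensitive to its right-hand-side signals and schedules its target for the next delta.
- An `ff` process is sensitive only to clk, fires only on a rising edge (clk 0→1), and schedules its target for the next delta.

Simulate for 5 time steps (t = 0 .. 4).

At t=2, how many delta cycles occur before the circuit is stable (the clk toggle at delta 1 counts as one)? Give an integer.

[bits: s1,s3,s10,s4,s5,s7,s2,s6,clk,s9,s8]
t=0: Δ0=01000011010 Δ1=01000011110 Δ2=01100011111 Δ3=01100111111 | 3Δ
t=1: Δ0=01100111111 Δ1=01100111011 | 1Δ
t=2: Δ0=01100111011 Δ1=01100111111 Δ2=01101111111 | 2Δ
t=3: Δ0=01101111111 Δ1=01101111011 | 1Δ
t=4: Δ0=01101111011 Δ1=01101111111 | 1Δ

2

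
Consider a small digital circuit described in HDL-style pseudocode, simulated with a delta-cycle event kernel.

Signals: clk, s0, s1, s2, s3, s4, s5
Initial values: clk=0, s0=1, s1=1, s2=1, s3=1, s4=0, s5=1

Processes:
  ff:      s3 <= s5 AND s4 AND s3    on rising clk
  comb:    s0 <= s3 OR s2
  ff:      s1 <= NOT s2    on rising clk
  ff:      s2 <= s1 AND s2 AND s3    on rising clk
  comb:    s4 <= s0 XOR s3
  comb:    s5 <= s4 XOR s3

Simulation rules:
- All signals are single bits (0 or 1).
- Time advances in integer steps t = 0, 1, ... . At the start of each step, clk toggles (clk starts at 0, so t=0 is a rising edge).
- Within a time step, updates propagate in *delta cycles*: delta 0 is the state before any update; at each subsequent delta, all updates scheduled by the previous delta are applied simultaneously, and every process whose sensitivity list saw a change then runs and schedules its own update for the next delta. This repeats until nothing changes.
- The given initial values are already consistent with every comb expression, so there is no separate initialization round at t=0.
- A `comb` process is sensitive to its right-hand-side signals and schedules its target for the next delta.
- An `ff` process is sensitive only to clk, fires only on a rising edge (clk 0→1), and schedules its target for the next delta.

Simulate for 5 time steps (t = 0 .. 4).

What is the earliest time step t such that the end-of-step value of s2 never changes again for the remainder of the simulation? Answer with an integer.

t0.Δ0 clk=0 s4=0 s3=1 s0=1 s1=1 s2=1 s5=1
t0.Δ1 clk=1 s4=0 s3=1 s0=1 s1=1 s2=1 s5=1
t0.Δ2 clk=1 s4=0 s3=0 s0=1 s1=0 s2=1 s5=1
t0.Δ3 clk=1 s4=1 s3=0 s0=1 s1=0 s2=1 s5=0
t0.Δ4 clk=1 s4=1 s3=0 s0=1 s1=0 s2=1 s5=1
t1.Δ0 clk=1 s4=1 s3=0 s0=1 s1=0 s2=1 s5=1
t1.Δ1 clk=0 s4=1 s3=0 s0=1 s1=0 s2=1 s5=1
t2.Δ0 clk=0 s4=1 s3=0 s0=1 s1=0 s2=1 s5=1
t2.Δ1 clk=1 s4=1 s3=0 s0=1 s1=0 s2=1 s5=1
t2.Δ2 clk=1 s4=1 s3=0 s0=1 s1=0 s2=0 s5=1
t2.Δ3 clk=1 s4=1 s3=0 s0=0 s1=0 s2=0 s5=1
t2.Δ4 clk=1 s4=0 s3=0 s0=0 s1=0 s2=0 s5=1
t2.Δ5 clk=1 s4=0 s3=0 s0=0 s1=0 s2=0 s5=0
t3.Δ0 clk=1 s4=0 s3=0 s0=0 s1=0 s2=0 s5=0
t3.Δ1 clk=0 s4=0 s3=0 s0=0 s1=0 s2=0 s5=0
t4.Δ0 clk=0 s4=0 s3=0 s0=0 s1=0 s2=0 s5=0
t4.Δ1 clk=1 s4=0 s3=0 s0=0 s1=0 s2=0 s5=0
t4.Δ2 clk=1 s4=0 s3=0 s0=0 s1=1 s2=0 s5=0

2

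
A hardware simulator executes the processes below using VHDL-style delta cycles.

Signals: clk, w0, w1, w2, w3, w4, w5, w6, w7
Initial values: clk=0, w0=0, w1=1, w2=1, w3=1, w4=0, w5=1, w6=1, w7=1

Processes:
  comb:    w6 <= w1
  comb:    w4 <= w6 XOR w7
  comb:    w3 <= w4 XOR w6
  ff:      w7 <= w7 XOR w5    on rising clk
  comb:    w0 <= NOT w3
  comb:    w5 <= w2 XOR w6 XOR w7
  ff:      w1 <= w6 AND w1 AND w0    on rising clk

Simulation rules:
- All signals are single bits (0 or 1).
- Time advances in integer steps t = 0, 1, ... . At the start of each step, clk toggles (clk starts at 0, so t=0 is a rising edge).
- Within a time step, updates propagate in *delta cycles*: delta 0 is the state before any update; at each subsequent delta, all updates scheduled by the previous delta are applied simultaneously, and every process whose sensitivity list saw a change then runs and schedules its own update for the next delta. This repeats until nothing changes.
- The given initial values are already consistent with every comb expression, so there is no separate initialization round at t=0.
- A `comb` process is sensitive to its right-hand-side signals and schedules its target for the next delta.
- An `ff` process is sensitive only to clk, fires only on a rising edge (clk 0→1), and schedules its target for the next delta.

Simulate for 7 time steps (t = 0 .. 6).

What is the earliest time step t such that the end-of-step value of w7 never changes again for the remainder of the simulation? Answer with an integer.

2

[bits: w4,w0,w2,w5,clk,w3,w6,w1,w7]
t=0: Δ0=001101111 Δ1=001111111 Δ2=001111100 Δ3=101011000 Δ4=001111000 Δ5=001110000 Δ6=011110000 | 6Δ
t=1: Δ0=011110000 Δ1=011100000 | 1Δ
t=2: Δ0=011100000 Δ1=011110000 Δ2=011110001 Δ3=111010001 Δ4=111011001 Δ5=101011001 | 5Δ
t=3: Δ0=101011001 Δ1=101001001 | 1Δ
t=4: Δ0=101001001 Δ1=101011001 | 1Δ
t=5: Δ0=101011001 Δ1=101001001 | 1Δ
t=6: Δ0=101001001 Δ1=101011001 | 1Δ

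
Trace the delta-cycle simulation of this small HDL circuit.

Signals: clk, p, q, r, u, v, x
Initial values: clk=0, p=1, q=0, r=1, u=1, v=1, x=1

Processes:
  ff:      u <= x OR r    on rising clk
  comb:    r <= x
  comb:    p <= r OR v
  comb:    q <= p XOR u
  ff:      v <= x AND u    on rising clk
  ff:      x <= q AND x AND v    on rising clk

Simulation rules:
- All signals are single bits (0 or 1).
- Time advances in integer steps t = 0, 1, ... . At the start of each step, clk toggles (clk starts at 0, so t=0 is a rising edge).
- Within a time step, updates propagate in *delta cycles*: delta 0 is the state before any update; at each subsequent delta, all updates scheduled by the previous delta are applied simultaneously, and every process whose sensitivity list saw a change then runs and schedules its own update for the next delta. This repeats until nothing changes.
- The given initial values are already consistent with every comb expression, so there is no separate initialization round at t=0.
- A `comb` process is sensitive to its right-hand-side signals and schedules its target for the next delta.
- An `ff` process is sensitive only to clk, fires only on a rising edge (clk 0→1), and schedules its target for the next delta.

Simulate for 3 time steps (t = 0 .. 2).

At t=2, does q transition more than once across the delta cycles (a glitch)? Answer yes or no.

[bits: x,clk,u,r,v,q,p]
t=0: Δ0=1011101 Δ1=1111101 Δ2=0111101 Δ3=0110101 | 3Δ
t=1: Δ0=0110101 Δ1=0010101 | 1Δ
t=2: Δ0=0010101 Δ1=0110101 Δ2=0100001 Δ3=0100010 Δ4=0100000 | 4Δ

yes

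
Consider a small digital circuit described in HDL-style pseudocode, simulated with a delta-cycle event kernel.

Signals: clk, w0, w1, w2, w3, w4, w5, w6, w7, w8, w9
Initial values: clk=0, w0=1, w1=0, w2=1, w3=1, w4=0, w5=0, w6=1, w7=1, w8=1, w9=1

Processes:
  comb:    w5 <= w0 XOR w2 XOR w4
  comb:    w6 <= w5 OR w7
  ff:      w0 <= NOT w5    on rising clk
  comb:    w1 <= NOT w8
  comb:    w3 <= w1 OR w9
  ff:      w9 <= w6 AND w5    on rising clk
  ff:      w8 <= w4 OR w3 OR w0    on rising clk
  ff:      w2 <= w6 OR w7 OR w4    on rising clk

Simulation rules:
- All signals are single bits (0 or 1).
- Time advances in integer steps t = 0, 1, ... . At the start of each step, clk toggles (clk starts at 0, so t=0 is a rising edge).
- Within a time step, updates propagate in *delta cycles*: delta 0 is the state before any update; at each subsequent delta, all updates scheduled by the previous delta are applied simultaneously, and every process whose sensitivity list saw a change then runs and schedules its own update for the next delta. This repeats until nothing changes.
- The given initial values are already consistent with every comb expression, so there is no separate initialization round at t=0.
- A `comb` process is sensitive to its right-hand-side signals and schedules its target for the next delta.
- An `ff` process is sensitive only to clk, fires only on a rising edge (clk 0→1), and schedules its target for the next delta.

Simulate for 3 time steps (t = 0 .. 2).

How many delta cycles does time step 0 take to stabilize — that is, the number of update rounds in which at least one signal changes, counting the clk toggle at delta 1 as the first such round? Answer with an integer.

3

t0.Δ0 w2=1 w5=0 w9=1 w0=1 clk=0 w6=1 w8=1 w1=0 w3=1 w4=0 w7=1
t0.Δ1 w2=1 w5=0 w9=1 w0=1 clk=1 w6=1 w8=1 w1=0 w3=1 w4=0 w7=1
t0.Δ2 w2=1 w5=0 w9=0 w0=1 clk=1 w6=1 w8=1 w1=0 w3=1 w4=0 w7=1
t0.Δ3 w2=1 w5=0 w9=0 w0=1 clk=1 w6=1 w8=1 w1=0 w3=0 w4=0 w7=1
t1.Δ0 w2=1 w5=0 w9=0 w0=1 clk=1 w6=1 w8=1 w1=0 w3=0 w4=0 w7=1
t1.Δ1 w2=1 w5=0 w9=0 w0=1 clk=0 w6=1 w8=1 w1=0 w3=0 w4=0 w7=1
t2.Δ0 w2=1 w5=0 w9=0 w0=1 clk=0 w6=1 w8=1 w1=0 w3=0 w4=0 w7=1
t2.Δ1 w2=1 w5=0 w9=0 w0=1 clk=1 w6=1 w8=1 w1=0 w3=0 w4=0 w7=1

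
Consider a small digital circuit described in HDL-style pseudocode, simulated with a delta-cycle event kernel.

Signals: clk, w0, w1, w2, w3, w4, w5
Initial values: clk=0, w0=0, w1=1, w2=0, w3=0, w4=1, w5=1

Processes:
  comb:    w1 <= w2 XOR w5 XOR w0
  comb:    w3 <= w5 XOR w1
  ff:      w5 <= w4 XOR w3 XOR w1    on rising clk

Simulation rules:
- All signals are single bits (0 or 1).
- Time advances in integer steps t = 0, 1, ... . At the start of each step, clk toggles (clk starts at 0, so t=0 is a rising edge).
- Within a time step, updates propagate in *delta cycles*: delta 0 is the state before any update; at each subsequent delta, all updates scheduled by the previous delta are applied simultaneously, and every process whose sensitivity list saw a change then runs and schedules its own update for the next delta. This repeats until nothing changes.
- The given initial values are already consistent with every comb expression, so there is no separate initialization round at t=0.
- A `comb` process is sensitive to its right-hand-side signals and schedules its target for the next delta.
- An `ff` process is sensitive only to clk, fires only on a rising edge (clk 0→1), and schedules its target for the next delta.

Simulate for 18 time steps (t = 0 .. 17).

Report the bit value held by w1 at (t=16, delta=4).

0

t=0 Δ0: w4=1 w5=1 w0=0 clk=0 w2=0 w1=1 w3=0
  Δ1: clk:0→1
  Δ2: w5:1→0
  Δ3: w1:1→0, w3:0→1
  Δ4: w3:1→0
  (4Δ to stable)
t=1 Δ0: w4=1 w5=0 w0=0 clk=1 w2=0 w1=0 w3=0
  Δ1: clk:1→0
  (1Δ to stable)
t=2 Δ0: w4=1 w5=0 w0=0 clk=0 w2=0 w1=0 w3=0
  Δ1: clk:0→1
  Δ2: w5:0→1
  Δ3: w1:0→1, w3:0→1
  Δ4: w3:1→0
  (4Δ to stable)
t=3 Δ0: w4=1 w5=1 w0=0 clk=1 w2=0 w1=1 w3=0
  Δ1: clk:1→0
  (1Δ to stable)
t=4 Δ0: w4=1 w5=1 w0=0 clk=0 w2=0 w1=1 w3=0
  Δ1: clk:0→1
  Δ2: w5:1→0
  Δ3: w1:1→0, w3:0→1
  Δ4: w3:1→0
  (4Δ to stable)
t=5 Δ0: w4=1 w5=0 w0=0 clk=1 w2=0 w1=0 w3=0
  Δ1: clk:1→0
  (1Δ to stable)
t=6 Δ0: w4=1 w5=0 w0=0 clk=0 w2=0 w1=0 w3=0
  Δ1: clk:0→1
  Δ2: w5:0→1
  Δ3: w1:0→1, w3:0→1
  Δ4: w3:1→0
  (4Δ to stable)
t=7 Δ0: w4=1 w5=1 w0=0 clk=1 w2=0 w1=1 w3=0
  Δ1: clk:1→0
  (1Δ to stable)
t=8 Δ0: w4=1 w5=1 w0=0 clk=0 w2=0 w1=1 w3=0
  Δ1: clk:0→1
  Δ2: w5:1→0
  Δ3: w1:1→0, w3:0→1
  Δ4: w3:1→0
  (4Δ to stable)
t=9 Δ0: w4=1 w5=0 w0=0 clk=1 w2=0 w1=0 w3=0
  Δ1: clk:1→0
  (1Δ to stable)
t=10 Δ0: w4=1 w5=0 w0=0 clk=0 w2=0 w1=0 w3=0
  Δ1: clk:0→1
  Δ2: w5:0→1
  Δ3: w1:0→1, w3:0→1
  Δ4: w3:1→0
  (4Δ to stable)
t=11 Δ0: w4=1 w5=1 w0=0 clk=1 w2=0 w1=1 w3=0
  Δ1: clk:1→0
  (1Δ to stable)
t=12 Δ0: w4=1 w5=1 w0=0 clk=0 w2=0 w1=1 w3=0
  Δ1: clk:0→1
  Δ2: w5:1→0
  Δ3: w1:1→0, w3:0→1
  Δ4: w3:1→0
  (4Δ to stable)
t=13 Δ0: w4=1 w5=0 w0=0 clk=1 w2=0 w1=0 w3=0
  Δ1: clk:1→0
  (1Δ to stable)
t=14 Δ0: w4=1 w5=0 w0=0 clk=0 w2=0 w1=0 w3=0
  Δ1: clk:0→1
  Δ2: w5:0→1
  Δ3: w1:0→1, w3:0→1
  Δ4: w3:1→0
  (4Δ to stable)
t=15 Δ0: w4=1 w5=1 w0=0 clk=1 w2=0 w1=1 w3=0
  Δ1: clk:1→0
  (1Δ to stable)
t=16 Δ0: w4=1 w5=1 w0=0 clk=0 w2=0 w1=1 w3=0
  Δ1: clk:0→1
  Δ2: w5:1→0
  Δ3: w1:1→0, w3:0→1
  Δ4: w3:1→0
  (4Δ to stable)
t=17 Δ0: w4=1 w5=0 w0=0 clk=1 w2=0 w1=0 w3=0
  Δ1: clk:1→0
  (1Δ to stable)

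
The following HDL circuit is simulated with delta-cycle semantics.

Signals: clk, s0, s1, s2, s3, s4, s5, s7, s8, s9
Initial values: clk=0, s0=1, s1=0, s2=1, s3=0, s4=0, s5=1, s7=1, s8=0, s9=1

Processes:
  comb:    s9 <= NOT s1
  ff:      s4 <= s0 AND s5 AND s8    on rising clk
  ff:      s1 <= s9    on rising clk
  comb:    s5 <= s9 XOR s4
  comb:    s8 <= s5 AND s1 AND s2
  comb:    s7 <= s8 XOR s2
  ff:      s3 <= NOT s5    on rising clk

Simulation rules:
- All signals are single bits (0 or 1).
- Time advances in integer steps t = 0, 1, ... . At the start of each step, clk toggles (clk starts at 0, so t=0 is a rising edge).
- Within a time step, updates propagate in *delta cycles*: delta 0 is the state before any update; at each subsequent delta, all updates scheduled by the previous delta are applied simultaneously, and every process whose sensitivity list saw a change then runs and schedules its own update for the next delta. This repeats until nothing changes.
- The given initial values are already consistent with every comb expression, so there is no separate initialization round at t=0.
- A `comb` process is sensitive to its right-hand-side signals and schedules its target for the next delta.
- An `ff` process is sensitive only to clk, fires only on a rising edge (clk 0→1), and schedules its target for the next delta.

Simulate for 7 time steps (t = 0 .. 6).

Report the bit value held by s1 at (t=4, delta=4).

[bits: s3,s0,s9,s1,s8,s5,s7,clk,s4,s2]
t=0: Δ0=0110011001 Δ1=0110011101 Δ2=0111011101 Δ3=0101111101 Δ4=0101100101 Δ5=0101000101 Δ6=0101001101 | 6Δ
t=1: Δ0=0101001101 Δ1=0101001001 | 1Δ
t=2: Δ0=0101001001 Δ1=0101001101 Δ2=1100001101 Δ3=1110001101 Δ4=1110011101 | 4Δ
t=3: Δ0=1110011101 Δ1=1110011001 | 1Δ
t=4: Δ0=1110011001 Δ1=1110011101 Δ2=0111011101 Δ3=0101111101 Δ4=0101100101 Δ5=0101000101 Δ6=0101001101 | 6Δ
t=5: Δ0=0101001101 Δ1=0101001001 | 1Δ
t=6: Δ0=0101001001 Δ1=0101001101 Δ2=1100001101 Δ3=1110001101 Δ4=1110011101 | 4Δ

1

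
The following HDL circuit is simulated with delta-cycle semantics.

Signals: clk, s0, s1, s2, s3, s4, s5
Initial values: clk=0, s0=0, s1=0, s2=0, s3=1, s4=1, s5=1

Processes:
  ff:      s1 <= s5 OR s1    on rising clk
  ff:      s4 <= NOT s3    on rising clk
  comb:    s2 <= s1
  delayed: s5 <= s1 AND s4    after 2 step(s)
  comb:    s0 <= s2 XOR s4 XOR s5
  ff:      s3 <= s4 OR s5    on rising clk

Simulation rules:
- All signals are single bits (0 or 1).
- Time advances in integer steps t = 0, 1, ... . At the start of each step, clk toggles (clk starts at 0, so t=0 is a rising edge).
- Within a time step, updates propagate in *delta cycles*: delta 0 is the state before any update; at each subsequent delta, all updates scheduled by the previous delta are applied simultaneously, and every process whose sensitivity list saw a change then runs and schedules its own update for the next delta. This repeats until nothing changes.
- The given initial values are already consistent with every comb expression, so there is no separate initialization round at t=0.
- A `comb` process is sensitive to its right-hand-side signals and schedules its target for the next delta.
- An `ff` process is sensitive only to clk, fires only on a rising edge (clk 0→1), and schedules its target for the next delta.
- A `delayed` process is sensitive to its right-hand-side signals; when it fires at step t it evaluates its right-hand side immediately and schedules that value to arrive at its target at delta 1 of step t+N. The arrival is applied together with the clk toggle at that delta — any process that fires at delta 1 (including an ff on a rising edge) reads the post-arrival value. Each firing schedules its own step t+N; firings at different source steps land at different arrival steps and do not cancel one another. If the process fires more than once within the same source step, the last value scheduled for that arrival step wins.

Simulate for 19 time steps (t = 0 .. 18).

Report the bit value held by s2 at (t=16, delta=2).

[bits: clk,s4,s0,s2,s3,s5,s1]
t=0: Δ0=0100110 Δ1=1100110 Δ2=1000111 Δ3=1011111 Δ4=1001111 | 4Δ
t=1: Δ0=1001111 Δ1=0001111 | 1Δ
t=2: Δ0=0001111 Δ1=1001101 Δ2=1011001 | 2Δ
t=3: Δ0=1011001 Δ1=0011001 | 1Δ
t=4: Δ0=0011001 Δ1=1011001 Δ2=1111001 Δ3=1101001 | 3Δ
t=5: Δ0=1101001 Δ1=0101001 | 1Δ
t=6: Δ0=0101001 Δ1=1101011 Δ2=1111111 | 2Δ
t=7: Δ0=1111111 Δ1=0111111 | 1Δ
t=8: Δ0=0111111 Δ1=1111111 Δ2=1011111 Δ3=1001111 | 3Δ
t=9: Δ0=1001111 Δ1=0001111 | 1Δ
t=10: Δ0=0001111 Δ1=1001101 Δ2=1011001 | 2Δ
t=11: Δ0=1011001 Δ1=0011001 | 1Δ
t=12: Δ0=0011001 Δ1=1011001 Δ2=1111001 Δ3=1101001 | 3Δ
t=13: Δ0=1101001 Δ1=0101001 | 1Δ
t=14: Δ0=0101001 Δ1=1101011 Δ2=1111111 | 2Δ
t=15: Δ0=1111111 Δ1=0111111 | 1Δ
t=16: Δ0=0111111 Δ1=1111111 Δ2=1011111 Δ3=1001111 | 3Δ
t=17: Δ0=1001111 Δ1=0001111 | 1Δ
t=18: Δ0=0001111 Δ1=1001101 Δ2=1011001 | 2Δ

1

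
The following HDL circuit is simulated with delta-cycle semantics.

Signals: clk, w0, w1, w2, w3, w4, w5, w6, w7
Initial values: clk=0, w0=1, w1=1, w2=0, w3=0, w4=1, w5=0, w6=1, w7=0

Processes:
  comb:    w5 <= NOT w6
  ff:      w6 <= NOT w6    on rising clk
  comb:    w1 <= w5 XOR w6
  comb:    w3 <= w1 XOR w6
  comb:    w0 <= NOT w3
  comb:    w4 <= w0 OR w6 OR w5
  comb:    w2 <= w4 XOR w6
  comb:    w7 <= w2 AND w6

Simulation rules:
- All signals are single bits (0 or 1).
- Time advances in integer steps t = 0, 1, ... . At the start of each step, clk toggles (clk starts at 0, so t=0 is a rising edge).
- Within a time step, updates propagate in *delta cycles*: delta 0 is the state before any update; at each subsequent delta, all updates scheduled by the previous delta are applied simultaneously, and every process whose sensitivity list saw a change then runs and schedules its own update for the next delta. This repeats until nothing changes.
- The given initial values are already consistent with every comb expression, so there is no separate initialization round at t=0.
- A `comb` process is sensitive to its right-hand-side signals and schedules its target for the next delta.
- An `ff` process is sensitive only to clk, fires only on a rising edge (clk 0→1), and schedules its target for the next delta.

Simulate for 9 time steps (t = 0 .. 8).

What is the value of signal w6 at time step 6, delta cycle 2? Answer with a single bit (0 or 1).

[bits: clk,w6,w5,w2,w1,w0,w4,w7,w3]
t=0: Δ0=010011100 Δ1=110011100 Δ2=100011100 Δ3=101101101 Δ4=101110100 Δ5=101111101 Δ6=101110101 | 6Δ
t=1: Δ0=101110101 Δ1=001110101 | 1Δ
t=2: Δ0=001110101 Δ1=101110101 Δ2=111110101 Δ3=110000110 Δ4=110011101 Δ5=110010100 Δ6=110011100 | 6Δ
t=3: Δ0=110011100 Δ1=010011100 | 1Δ
t=4: Δ0=010011100 Δ1=110011100 Δ2=100011100 Δ3=101101101 Δ4=101110100 Δ5=101111101 Δ6=101110101 | 6Δ
t=5: Δ0=101110101 Δ1=001110101 | 1Δ
t=6: Δ0=001110101 Δ1=101110101 Δ2=111110101 Δ3=110000110 Δ4=110011101 Δ5=110010100 Δ6=110011100 | 6Δ
t=7: Δ0=110011100 Δ1=010011100 | 1Δ
t=8: Δ0=010011100 Δ1=110011100 Δ2=100011100 Δ3=101101101 Δ4=101110100 Δ5=101111101 Δ6=101110101 | 6Δ

1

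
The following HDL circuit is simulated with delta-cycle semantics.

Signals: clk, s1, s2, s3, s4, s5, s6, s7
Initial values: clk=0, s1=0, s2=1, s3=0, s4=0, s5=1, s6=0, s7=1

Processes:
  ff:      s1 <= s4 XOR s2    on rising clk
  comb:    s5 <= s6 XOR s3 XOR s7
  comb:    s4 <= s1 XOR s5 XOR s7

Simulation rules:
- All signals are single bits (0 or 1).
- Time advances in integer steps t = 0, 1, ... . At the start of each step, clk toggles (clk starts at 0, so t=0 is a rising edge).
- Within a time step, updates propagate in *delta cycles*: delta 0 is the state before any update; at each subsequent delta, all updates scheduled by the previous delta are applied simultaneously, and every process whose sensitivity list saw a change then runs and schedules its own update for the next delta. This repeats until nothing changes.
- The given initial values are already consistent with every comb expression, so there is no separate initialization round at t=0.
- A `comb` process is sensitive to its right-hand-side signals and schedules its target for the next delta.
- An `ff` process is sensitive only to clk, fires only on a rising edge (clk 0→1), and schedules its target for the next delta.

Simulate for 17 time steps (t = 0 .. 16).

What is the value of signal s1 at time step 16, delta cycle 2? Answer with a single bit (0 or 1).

1

[bits: clk,s6,s1,s5,s7,s3,s2,s4]
t=0: Δ0=00011010 Δ1=10011010 Δ2=10111010 Δ3=10111011 | 3Δ
t=1: Δ0=10111011 Δ1=00111011 | 1Δ
t=2: Δ0=00111011 Δ1=10111011 Δ2=10011011 Δ3=10011010 | 3Δ
t=3: Δ0=10011010 Δ1=00011010 | 1Δ
t=4: Δ0=00011010 Δ1=10011010 Δ2=10111010 Δ3=10111011 | 3Δ
t=5: Δ0=10111011 Δ1=00111011 | 1Δ
t=6: Δ0=00111011 Δ1=10111011 Δ2=10011011 Δ3=10011010 | 3Δ
t=7: Δ0=10011010 Δ1=00011010 | 1Δ
t=8: Δ0=00011010 Δ1=10011010 Δ2=10111010 Δ3=10111011 | 3Δ
t=9: Δ0=10111011 Δ1=00111011 | 1Δ
t=10: Δ0=00111011 Δ1=10111011 Δ2=10011011 Δ3=10011010 | 3Δ
t=11: Δ0=10011010 Δ1=00011010 | 1Δ
t=12: Δ0=00011010 Δ1=10011010 Δ2=10111010 Δ3=10111011 | 3Δ
t=13: Δ0=10111011 Δ1=00111011 | 1Δ
t=14: Δ0=00111011 Δ1=10111011 Δ2=10011011 Δ3=10011010 | 3Δ
t=15: Δ0=10011010 Δ1=00011010 | 1Δ
t=16: Δ0=00011010 Δ1=10011010 Δ2=10111010 Δ3=10111011 | 3Δ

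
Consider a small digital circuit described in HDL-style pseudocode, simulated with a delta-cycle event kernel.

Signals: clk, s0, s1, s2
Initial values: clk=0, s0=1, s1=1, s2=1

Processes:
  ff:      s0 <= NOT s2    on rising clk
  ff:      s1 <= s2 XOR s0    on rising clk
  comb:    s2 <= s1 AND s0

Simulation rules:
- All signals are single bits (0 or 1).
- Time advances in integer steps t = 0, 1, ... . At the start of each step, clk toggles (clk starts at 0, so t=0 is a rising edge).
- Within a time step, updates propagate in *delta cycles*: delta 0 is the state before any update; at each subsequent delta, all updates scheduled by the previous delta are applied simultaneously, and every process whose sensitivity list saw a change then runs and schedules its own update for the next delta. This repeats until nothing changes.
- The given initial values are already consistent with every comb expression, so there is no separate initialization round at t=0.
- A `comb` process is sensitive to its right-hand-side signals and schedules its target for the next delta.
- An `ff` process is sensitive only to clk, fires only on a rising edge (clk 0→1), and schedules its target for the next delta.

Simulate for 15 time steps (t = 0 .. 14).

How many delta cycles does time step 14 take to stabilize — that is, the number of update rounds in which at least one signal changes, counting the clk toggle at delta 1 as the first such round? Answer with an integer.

[bits: s2,clk,s0,s1]
t=0: Δ0=1011 Δ1=1111 Δ2=1100 Δ3=0100 | 3Δ
t=1: Δ0=0100 Δ1=0000 | 1Δ
t=2: Δ0=0000 Δ1=0100 Δ2=0110 | 2Δ
t=3: Δ0=0110 Δ1=0010 | 1Δ
t=4: Δ0=0010 Δ1=0110 Δ2=0111 Δ3=1111 | 3Δ
t=5: Δ0=1111 Δ1=1011 | 1Δ
t=6: Δ0=1011 Δ1=1111 Δ2=1100 Δ3=0100 | 3Δ
t=7: Δ0=0100 Δ1=0000 | 1Δ
t=8: Δ0=0000 Δ1=0100 Δ2=0110 | 2Δ
t=9: Δ0=0110 Δ1=0010 | 1Δ
t=10: Δ0=0010 Δ1=0110 Δ2=0111 Δ3=1111 | 3Δ
t=11: Δ0=1111 Δ1=1011 | 1Δ
t=12: Δ0=1011 Δ1=1111 Δ2=1100 Δ3=0100 | 3Δ
t=13: Δ0=0100 Δ1=0000 | 1Δ
t=14: Δ0=0000 Δ1=0100 Δ2=0110 | 2Δ

2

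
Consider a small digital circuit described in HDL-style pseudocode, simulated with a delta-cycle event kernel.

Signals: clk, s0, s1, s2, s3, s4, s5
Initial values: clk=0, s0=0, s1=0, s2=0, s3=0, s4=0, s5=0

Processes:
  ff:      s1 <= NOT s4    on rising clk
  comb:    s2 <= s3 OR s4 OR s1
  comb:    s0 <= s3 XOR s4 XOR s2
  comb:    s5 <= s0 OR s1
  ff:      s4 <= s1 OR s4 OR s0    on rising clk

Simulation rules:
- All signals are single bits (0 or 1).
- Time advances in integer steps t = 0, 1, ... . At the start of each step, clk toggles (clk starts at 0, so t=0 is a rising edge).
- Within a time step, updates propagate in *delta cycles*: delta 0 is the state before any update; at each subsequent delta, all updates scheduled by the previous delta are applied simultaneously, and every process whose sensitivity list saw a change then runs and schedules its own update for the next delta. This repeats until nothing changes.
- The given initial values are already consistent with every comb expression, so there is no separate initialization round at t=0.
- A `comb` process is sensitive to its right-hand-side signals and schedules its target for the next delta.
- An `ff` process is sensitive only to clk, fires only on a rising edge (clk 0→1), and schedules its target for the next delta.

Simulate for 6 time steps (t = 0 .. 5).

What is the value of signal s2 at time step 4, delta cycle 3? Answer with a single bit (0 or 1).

1

t0.Δ0 s1=0 clk=0 s2=0 s5=0 s0=0 s4=0 s3=0
t0.Δ1 s1=0 clk=1 s2=0 s5=0 s0=0 s4=0 s3=0
t0.Δ2 s1=1 clk=1 s2=0 s5=0 s0=0 s4=0 s3=0
t0.Δ3 s1=1 clk=1 s2=1 s5=1 s0=0 s4=0 s3=0
t0.Δ4 s1=1 clk=1 s2=1 s5=1 s0=1 s4=0 s3=0
t1.Δ0 s1=1 clk=1 s2=1 s5=1 s0=1 s4=0 s3=0
t1.Δ1 s1=1 clk=0 s2=1 s5=1 s0=1 s4=0 s3=0
t2.Δ0 s1=1 clk=0 s2=1 s5=1 s0=1 s4=0 s3=0
t2.Δ1 s1=1 clk=1 s2=1 s5=1 s0=1 s4=0 s3=0
t2.Δ2 s1=1 clk=1 s2=1 s5=1 s0=1 s4=1 s3=0
t2.Δ3 s1=1 clk=1 s2=1 s5=1 s0=0 s4=1 s3=0
t3.Δ0 s1=1 clk=1 s2=1 s5=1 s0=0 s4=1 s3=0
t3.Δ1 s1=1 clk=0 s2=1 s5=1 s0=0 s4=1 s3=0
t4.Δ0 s1=1 clk=0 s2=1 s5=1 s0=0 s4=1 s3=0
t4.Δ1 s1=1 clk=1 s2=1 s5=1 s0=0 s4=1 s3=0
t4.Δ2 s1=0 clk=1 s2=1 s5=1 s0=0 s4=1 s3=0
t4.Δ3 s1=0 clk=1 s2=1 s5=0 s0=0 s4=1 s3=0
t5.Δ0 s1=0 clk=1 s2=1 s5=0 s0=0 s4=1 s3=0
t5.Δ1 s1=0 clk=0 s2=1 s5=0 s0=0 s4=1 s3=0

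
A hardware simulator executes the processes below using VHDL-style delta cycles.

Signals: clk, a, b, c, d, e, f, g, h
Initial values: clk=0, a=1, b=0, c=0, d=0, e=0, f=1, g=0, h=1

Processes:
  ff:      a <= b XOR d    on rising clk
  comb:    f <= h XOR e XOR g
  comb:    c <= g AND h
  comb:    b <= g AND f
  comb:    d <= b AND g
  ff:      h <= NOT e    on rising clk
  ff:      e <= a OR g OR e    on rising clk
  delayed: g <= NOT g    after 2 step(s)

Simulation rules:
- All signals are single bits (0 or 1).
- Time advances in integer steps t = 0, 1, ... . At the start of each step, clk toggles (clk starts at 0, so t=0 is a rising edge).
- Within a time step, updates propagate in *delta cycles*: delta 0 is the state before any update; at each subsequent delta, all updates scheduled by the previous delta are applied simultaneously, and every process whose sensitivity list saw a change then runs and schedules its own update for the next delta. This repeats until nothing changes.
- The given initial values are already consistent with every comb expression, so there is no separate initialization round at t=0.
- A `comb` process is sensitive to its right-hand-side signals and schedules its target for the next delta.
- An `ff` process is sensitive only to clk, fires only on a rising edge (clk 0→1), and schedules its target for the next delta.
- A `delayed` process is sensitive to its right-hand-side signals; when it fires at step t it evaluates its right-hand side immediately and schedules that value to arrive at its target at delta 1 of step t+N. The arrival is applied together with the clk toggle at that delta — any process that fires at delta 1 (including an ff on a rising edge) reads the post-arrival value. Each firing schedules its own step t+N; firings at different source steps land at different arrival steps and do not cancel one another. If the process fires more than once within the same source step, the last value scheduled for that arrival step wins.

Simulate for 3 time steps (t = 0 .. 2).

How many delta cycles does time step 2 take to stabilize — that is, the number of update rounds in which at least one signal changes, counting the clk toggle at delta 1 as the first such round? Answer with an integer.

t=0 Δ0: e=0 clk=0 b=0 g=0 h=1 f=1 d=0 c=0 a=1
  Δ1: clk:0→1
  Δ2: e:0→1, a:1→0
  Δ3: f:1→0
  (3Δ to stable)
t=1 Δ0: e=1 clk=1 b=0 g=0 h=1 f=0 d=0 c=0 a=0
  Δ1: clk:1→0
  (1Δ to stable)
t=2 Δ0: e=1 clk=0 b=0 g=0 h=1 f=0 d=0 c=0 a=0
  Δ1: clk:0→1
  Δ2: h:1→0
  Δ3: f:0→1
  (3Δ to stable)

3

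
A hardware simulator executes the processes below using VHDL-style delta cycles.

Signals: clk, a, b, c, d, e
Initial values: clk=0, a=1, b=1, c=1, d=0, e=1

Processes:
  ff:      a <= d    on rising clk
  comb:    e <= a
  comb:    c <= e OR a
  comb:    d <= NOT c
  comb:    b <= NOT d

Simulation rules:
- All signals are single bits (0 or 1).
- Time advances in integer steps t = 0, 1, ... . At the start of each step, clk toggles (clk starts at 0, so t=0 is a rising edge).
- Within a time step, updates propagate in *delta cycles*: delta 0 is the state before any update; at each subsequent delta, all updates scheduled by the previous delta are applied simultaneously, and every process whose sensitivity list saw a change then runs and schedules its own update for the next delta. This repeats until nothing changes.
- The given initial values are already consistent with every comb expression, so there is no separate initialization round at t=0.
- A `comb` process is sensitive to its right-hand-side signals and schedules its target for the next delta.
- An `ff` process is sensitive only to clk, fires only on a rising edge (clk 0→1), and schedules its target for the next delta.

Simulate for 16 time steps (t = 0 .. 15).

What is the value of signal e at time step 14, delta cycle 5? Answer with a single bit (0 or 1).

1

t=0 Δ0: b=1 d=0 c=1 clk=0 e=1 a=1
  Δ1: clk:0→1
  Δ2: a:1→0
  Δ3: e:1→0
  Δ4: c:1→0
  Δ5: d:0→1
  Δ6: b:1→0
  (6Δ to stable)
t=1 Δ0: b=0 d=1 c=0 clk=1 e=0 a=0
  Δ1: clk:1→0
  (1Δ to stable)
t=2 Δ0: b=0 d=1 c=0 clk=0 e=0 a=0
  Δ1: clk:0→1
  Δ2: a:0→1
  Δ3: c:0→1, e:0→1
  Δ4: d:1→0
  Δ5: b:0→1
  (5Δ to stable)
t=3 Δ0: b=1 d=0 c=1 clk=1 e=1 a=1
  Δ1: clk:1→0
  (1Δ to stable)
t=4 Δ0: b=1 d=0 c=1 clk=0 e=1 a=1
  Δ1: clk:0→1
  Δ2: a:1→0
  Δ3: e:1→0
  Δ4: c:1→0
  Δ5: d:0→1
  Δ6: b:1→0
  (6Δ to stable)
t=5 Δ0: b=0 d=1 c=0 clk=1 e=0 a=0
  Δ1: clk:1→0
  (1Δ to stable)
t=6 Δ0: b=0 d=1 c=0 clk=0 e=0 a=0
  Δ1: clk:0→1
  Δ2: a:0→1
  Δ3: c:0→1, e:0→1
  Δ4: d:1→0
  Δ5: b:0→1
  (5Δ to stable)
t=7 Δ0: b=1 d=0 c=1 clk=1 e=1 a=1
  Δ1: clk:1→0
  (1Δ to stable)
t=8 Δ0: b=1 d=0 c=1 clk=0 e=1 a=1
  Δ1: clk:0→1
  Δ2: a:1→0
  Δ3: e:1→0
  Δ4: c:1→0
  Δ5: d:0→1
  Δ6: b:1→0
  (6Δ to stable)
t=9 Δ0: b=0 d=1 c=0 clk=1 e=0 a=0
  Δ1: clk:1→0
  (1Δ to stable)
t=10 Δ0: b=0 d=1 c=0 clk=0 e=0 a=0
  Δ1: clk:0→1
  Δ2: a:0→1
  Δ3: c:0→1, e:0→1
  Δ4: d:1→0
  Δ5: b:0→1
  (5Δ to stable)
t=11 Δ0: b=1 d=0 c=1 clk=1 e=1 a=1
  Δ1: clk:1→0
  (1Δ to stable)
t=12 Δ0: b=1 d=0 c=1 clk=0 e=1 a=1
  Δ1: clk:0→1
  Δ2: a:1→0
  Δ3: e:1→0
  Δ4: c:1→0
  Δ5: d:0→1
  Δ6: b:1→0
  (6Δ to stable)
t=13 Δ0: b=0 d=1 c=0 clk=1 e=0 a=0
  Δ1: clk:1→0
  (1Δ to stable)
t=14 Δ0: b=0 d=1 c=0 clk=0 e=0 a=0
  Δ1: clk:0→1
  Δ2: a:0→1
  Δ3: c:0→1, e:0→1
  Δ4: d:1→0
  Δ5: b:0→1
  (5Δ to stable)
t=15 Δ0: b=1 d=0 c=1 clk=1 e=1 a=1
  Δ1: clk:1→0
  (1Δ to stable)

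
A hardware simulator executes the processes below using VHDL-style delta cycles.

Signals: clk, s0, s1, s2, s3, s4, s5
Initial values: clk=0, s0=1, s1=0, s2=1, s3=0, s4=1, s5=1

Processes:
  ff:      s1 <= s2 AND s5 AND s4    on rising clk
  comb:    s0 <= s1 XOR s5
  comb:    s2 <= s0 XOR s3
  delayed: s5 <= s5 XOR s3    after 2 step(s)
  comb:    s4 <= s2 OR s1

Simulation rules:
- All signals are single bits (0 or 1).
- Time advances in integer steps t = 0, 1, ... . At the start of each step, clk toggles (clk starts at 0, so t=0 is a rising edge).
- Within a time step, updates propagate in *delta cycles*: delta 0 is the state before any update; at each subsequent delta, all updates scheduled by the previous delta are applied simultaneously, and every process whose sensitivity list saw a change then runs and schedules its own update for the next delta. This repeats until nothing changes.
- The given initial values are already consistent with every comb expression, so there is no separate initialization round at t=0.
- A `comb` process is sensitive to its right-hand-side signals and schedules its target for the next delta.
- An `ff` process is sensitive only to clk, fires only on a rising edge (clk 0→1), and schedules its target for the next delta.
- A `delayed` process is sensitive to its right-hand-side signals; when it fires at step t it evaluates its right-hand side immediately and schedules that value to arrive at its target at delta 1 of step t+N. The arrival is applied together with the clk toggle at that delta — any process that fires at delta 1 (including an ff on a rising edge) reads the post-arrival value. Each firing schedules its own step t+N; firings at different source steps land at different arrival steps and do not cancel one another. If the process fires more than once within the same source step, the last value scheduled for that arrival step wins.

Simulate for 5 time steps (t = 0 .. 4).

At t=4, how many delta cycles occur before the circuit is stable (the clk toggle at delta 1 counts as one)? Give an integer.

t=0 Δ0: clk=0 s3=0 s5=1 s1=0 s2=1 s4=1 s0=1
  Δ1: clk:0→1
  Δ2: s1:0→1
  Δ3: s0:1→0
  Δ4: s2:1→0
  (4Δ to stable)
t=1 Δ0: clk=1 s3=0 s5=1 s1=1 s2=0 s4=1 s0=0
  Δ1: clk:1→0
  (1Δ to stable)
t=2 Δ0: clk=0 s3=0 s5=1 s1=1 s2=0 s4=1 s0=0
  Δ1: clk:0→1
  Δ2: s1:1→0
  Δ3: s4:1→0, s0:0→1
  Δ4: s2:0→1
  Δ5: s4:0→1
  (5Δ to stable)
t=3 Δ0: clk=1 s3=0 s5=1 s1=0 s2=1 s4=1 s0=1
  Δ1: clk:1→0
  (1Δ to stable)
t=4 Δ0: clk=0 s3=0 s5=1 s1=0 s2=1 s4=1 s0=1
  Δ1: clk:0→1
  Δ2: s1:0→1
  Δ3: s0:1→0
  Δ4: s2:1→0
  (4Δ to stable)

4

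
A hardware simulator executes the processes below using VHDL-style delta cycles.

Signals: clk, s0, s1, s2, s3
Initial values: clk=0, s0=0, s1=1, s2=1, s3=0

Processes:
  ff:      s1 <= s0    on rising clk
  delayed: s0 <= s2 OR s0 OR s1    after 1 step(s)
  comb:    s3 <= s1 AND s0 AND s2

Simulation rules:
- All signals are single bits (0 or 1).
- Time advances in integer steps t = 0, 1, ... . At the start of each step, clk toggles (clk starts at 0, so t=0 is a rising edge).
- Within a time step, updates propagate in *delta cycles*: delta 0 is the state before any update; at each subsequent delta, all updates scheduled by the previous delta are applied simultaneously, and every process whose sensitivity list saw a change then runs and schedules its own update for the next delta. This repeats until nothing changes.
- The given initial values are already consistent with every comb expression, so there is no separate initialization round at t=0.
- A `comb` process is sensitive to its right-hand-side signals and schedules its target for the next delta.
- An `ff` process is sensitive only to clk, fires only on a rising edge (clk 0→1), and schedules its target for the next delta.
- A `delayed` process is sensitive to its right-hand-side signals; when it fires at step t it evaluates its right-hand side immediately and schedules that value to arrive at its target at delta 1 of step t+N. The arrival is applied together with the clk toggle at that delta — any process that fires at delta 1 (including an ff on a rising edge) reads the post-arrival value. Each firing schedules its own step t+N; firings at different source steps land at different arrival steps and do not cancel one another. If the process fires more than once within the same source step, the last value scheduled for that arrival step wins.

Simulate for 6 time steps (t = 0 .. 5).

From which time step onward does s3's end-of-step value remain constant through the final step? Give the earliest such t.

2

t=0 Δ0: s3=0 s2=1 clk=0 s0=0 s1=1
  Δ1: clk:0→1
  Δ2: s1:1→0
  (2Δ to stable)
t=1 Δ0: s3=0 s2=1 clk=1 s0=0 s1=0
  Δ1: clk:1→0, s0:0→1
  (1Δ to stable)
t=2 Δ0: s3=0 s2=1 clk=0 s0=1 s1=0
  Δ1: clk:0→1
  Δ2: s1:0→1
  Δ3: s3:0→1
  (3Δ to stable)
t=3 Δ0: s3=1 s2=1 clk=1 s0=1 s1=1
  Δ1: clk:1→0
  (1Δ to stable)
t=4 Δ0: s3=1 s2=1 clk=0 s0=1 s1=1
  Δ1: clk:0→1
  (1Δ to stable)
t=5 Δ0: s3=1 s2=1 clk=1 s0=1 s1=1
  Δ1: clk:1→0
  (1Δ to stable)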